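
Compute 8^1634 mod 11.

4

By repeated squaring mod 11: 8^1≡8, 8^2≡9, 8^4≡4, 8^8≡5, 8^16≡3, 8^32≡9, 8^64≡4, 8^128≡5, 8^256≡3, 8^512≡9, 8^1024≡4.
Since 1634 = 2 + 32 + 64 + 512 + 1024 in binary, 8^1634 ≡ 9·9·4·9·4 ≡ 4 (mod 11).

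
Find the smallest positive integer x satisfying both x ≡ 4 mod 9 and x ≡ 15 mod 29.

x ≡ 4 (mod 9) gives x ∈ {4, 13, 22, 31, 40, 49, 58, 67, …}.
The first of these with x mod 29 = 15 is 247.

247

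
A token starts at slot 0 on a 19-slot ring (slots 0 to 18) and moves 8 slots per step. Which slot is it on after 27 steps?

27·8 = 216.
Dividing 216 by 19 gives quotient 11 and remainder 7.
(0 + 7) mod 19 = 7.

7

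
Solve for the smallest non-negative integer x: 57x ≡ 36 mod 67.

50

57⁻¹ ≡ 20 (mod 67) because 57·20 = 1140 = 17·67 + 1.
Multiplying both sides by 20: x ≡ 20·36 = 720 ≡ 50 (mod 67).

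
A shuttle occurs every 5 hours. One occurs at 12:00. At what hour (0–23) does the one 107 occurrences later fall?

107·5 = 535.
535 = 22·24 + 7, so 535 mod 24 = 7.
(12 + 7) mod 24 = 19.

19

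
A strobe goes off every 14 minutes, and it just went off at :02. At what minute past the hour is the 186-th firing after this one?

186·14 = 2604.
Dividing 2604 by 60 gives quotient 43 and remainder 24.
(2 + 24) mod 60 = 26.

26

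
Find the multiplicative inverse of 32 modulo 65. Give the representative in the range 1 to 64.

65 = 2·32 + 1
32 = 32·1 + 0
Back-substituting gives 32·63 ≡ 1 (mod 65).

63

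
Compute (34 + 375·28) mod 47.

6

375·28 = 10500.
10500 − 223·47 = 19, so 10500 ≡ 19 (mod 47).
(34 + 19) mod 47 = 6.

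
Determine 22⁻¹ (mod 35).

22·8 = 176 = 5·35 + 1, so 22⁻¹ ≡ 8 (mod 35).

8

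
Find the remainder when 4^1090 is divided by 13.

Square-and-reduce mod 13: 4^1≡4, 4^2≡3, 4^4≡9, 4^8≡3, 4^16≡9, 4^32≡3, 4^64≡9, 4^128≡3, 4^256≡9, 4^512≡3, 4^1024≡9.
1090 = 2 + 64 + 1024, so 4^1090 ≡ 3·9·9 ≡ 9 (mod 13).

9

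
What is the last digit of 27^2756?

1

Powers of 7 mod 10 repeat with period 4: 7, 9, 3, 1.
2756 mod 4 = 0, so the last digit matches 7^4 = 1.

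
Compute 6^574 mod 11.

9

Square-and-reduce mod 11: 6^1≡6, 6^2≡3, 6^4≡9, 6^8≡4, 6^16≡5, 6^32≡3, 6^64≡9, 6^128≡4, 6^256≡5, 6^512≡3.
574 = 2 + 4 + 8 + 16 + 32 + 512, so 6^574 ≡ 3·9·4·5·3·3 ≡ 9 (mod 11).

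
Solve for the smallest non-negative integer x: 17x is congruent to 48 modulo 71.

7

17⁻¹ ≡ 46 (mod 71) because 17·46 = 782 = 11·71 + 1.
So x ≡ 46·48 = 2208 ≡ 7 (mod 71).
Check: 17·7 = 119 = 1·71 + 48.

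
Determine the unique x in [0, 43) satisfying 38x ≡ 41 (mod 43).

9

38⁻¹ ≡ 17 (mod 43) because 38·17 = 646 = 15·43 + 1.
Multiplying both sides by 17: x ≡ 17·41 = 697 ≡ 9 (mod 43).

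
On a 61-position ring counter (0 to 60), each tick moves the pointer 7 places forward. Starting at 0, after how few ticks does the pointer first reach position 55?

34

The inverse of 7 mod 61 is 35 (since 7·35 = 245 ≡ 1).
So x ≡ 35·55 = 1925 ≡ 34 (mod 61).
Check: 7·34 = 238 = 3·61 + 55.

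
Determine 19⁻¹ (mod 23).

17

23 = 1·19 + 4
19 = 4·4 + 3
4 = 1·3 + 1
3 = 3·1 + 0
Back-substituting gives 19·17 ≡ 1 (mod 23).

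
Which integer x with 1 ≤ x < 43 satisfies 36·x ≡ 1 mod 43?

36·6 = 216 = 5·43 + 1, so 36⁻¹ ≡ 6 (mod 43).

6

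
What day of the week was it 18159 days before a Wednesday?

Tuesday

18159 = 2594·7 + 1, so 18159 mod 7 = 1.
Wednesday − 1 day → Tuesday.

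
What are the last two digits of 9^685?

Successive squares of 9 mod 100: 9^1≡9, 9^2≡81, 9^4≡61, 9^8≡21, 9^16≡41, 9^32≡81, 9^64≡61, 9^128≡21, 9^256≡41, 9^512≡81.
Since 685 = 1 + 4 + 8 + 32 + 128 + 512 in binary, 9^685 ≡ 9·61·21·81·21·81 ≡ 49 (mod 100).

49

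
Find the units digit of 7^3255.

3

Powers of 7 mod 10 repeat with period 4: 7, 9, 3, 1.
3255 mod 4 = 3, so the last digit matches 7^3 = 3.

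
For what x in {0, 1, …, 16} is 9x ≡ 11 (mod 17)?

5

9⁻¹ ≡ 2 (mod 17) because 9·2 = 18 = 1·17 + 1.
Multiplying both sides by 2: x ≡ 2·11 = 22 ≡ 5 (mod 17).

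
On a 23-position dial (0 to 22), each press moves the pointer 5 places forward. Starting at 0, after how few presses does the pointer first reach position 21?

18

5⁻¹ ≡ 14 (mod 23) because 5·14 = 70 = 3·23 + 1.
Multiplying both sides by 14: x ≡ 14·21 = 294 ≡ 18 (mod 23).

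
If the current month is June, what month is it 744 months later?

June

744 = 62·12 + 0, so 744 mod 12 = 0.
June + 0 months → June.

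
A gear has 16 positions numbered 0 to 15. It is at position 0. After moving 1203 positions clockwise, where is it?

3

Dividing 1203 by 16 gives quotient 75 and remainder 3.
(0 + 3) mod 16 = 3.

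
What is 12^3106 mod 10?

4

Powers of 2 mod 10 repeat with period 4: 2, 4, 8, 6.
3106 mod 4 = 2, so the last digit matches 2^2 = 4.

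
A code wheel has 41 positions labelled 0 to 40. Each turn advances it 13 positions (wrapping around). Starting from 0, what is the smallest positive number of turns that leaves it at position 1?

13·19 = 247 = 6·41 + 1, so 13⁻¹ ≡ 19 (mod 41).

19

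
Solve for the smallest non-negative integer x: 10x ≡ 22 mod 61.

The inverse of 10 mod 61 is 55 (since 10·55 = 550 ≡ 1).
So x ≡ 55·22 = 1210 ≡ 51 (mod 61).
Check: 10·51 = 510 = 8·61 + 22.

51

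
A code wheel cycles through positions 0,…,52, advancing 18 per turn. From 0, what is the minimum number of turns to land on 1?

18⁻¹ ≡ 3 (mod 53) because 18·3 = 54 = 1·53 + 1.
So x ≡ 3·1 = 3 ≡ 3 (mod 53).

3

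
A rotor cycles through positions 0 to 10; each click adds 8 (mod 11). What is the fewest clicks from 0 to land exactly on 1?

8·7 = 56 = 5·11 + 1, so 8⁻¹ ≡ 7 (mod 11).

7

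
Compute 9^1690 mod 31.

Square-and-reduce mod 31: 9^1≡9, 9^2≡19, 9^4≡20, 9^8≡28, 9^16≡9, 9^32≡19, 9^64≡20, 9^128≡28, 9^256≡9, 9^512≡19, 9^1024≡20.
1690 = 2 + 8 + 16 + 128 + 512 + 1024, so 9^1690 ≡ 19·28·9·28·19·20 ≡ 5 (mod 31).

5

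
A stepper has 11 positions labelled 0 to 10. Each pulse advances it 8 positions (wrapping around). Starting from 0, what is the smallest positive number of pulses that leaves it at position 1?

7

11 = 1·8 + 3
8 = 2·3 + 2
3 = 1·2 + 1
2 = 2·1 + 0
Back-substituting gives 8·7 ≡ 1 (mod 11).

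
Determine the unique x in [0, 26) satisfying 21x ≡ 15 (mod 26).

The inverse of 21 mod 26 is 5 (since 21·5 = 105 ≡ 1).
Multiplying both sides by 5: x ≡ 5·15 = 75 ≡ 23 (mod 26).

23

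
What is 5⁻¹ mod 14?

5·3 = 15 = 1·14 + 1, so 5⁻¹ ≡ 3 (mod 14).

3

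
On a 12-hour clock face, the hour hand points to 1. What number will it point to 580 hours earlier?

Dividing 580 by 12 gives quotient 48 and remainder 4.
1 − 4 → 9 on a 12-hour dial.

9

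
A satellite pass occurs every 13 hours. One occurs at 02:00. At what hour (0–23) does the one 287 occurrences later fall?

13

287·13 = 3731.
Dividing 3731 by 24 gives quotient 155 and remainder 11.
(2 + 11) mod 24 = 13.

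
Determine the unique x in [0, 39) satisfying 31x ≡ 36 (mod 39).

The inverse of 31 mod 39 is 34 (since 31·34 = 1054 ≡ 1).
So x ≡ 34·36 = 1224 ≡ 15 (mod 39).
Check: 31·15 = 465 = 11·39 + 36.

15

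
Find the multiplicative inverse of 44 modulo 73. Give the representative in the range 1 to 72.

5

73 = 1·44 + 29
44 = 1·29 + 15
29 = 1·15 + 14
15 = 1·14 + 1
14 = 14·1 + 0
Back-substituting gives 44·5 ≡ 1 (mod 73).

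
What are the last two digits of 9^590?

Successive squares of 9 mod 100: 9^1≡9, 9^2≡81, 9^4≡61, 9^8≡21, 9^16≡41, 9^32≡81, 9^64≡61, 9^128≡21, 9^256≡41, 9^512≡81.
590 = 2 + 4 + 8 + 64 + 512, so 9^590 ≡ 81·61·21·61·81 ≡ 1 (mod 100).

01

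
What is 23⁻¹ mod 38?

23·5 = 115 = 3·38 + 1, so 23⁻¹ ≡ 5 (mod 38).

5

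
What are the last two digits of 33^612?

Successive squares of 33 mod 100: 33^1≡33, 33^2≡89, 33^4≡21, 33^8≡41, 33^16≡81, 33^32≡61, 33^64≡21, 33^128≡41, 33^256≡81, 33^512≡61.
Since 612 = 4 + 32 + 64 + 512 in binary, 33^612 ≡ 21·61·21·61 ≡ 61 (mod 100).

61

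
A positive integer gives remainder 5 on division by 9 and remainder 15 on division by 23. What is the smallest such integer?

Since 23·2 ≡ 1 (mod 9), take x = 15 + 23·((5−15)·2 mod 9) = 15 + 23·7 = 176.
Check: 176 mod 9 = 5, 176 mod 23 = 15.

176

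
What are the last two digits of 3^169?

By repeated squaring mod 100: 3^1≡3, 3^2≡9, 3^4≡81, 3^8≡61, 3^16≡21, 3^32≡41, 3^64≡81, 3^128≡61.
Since 169 = 1 + 8 + 32 + 128 in binary, 3^169 ≡ 3·61·41·61 ≡ 83 (mod 100).

83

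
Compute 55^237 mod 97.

Successive squares of 55 mod 97: 55^1≡55, 55^2≡18, 55^4≡33, 55^8≡22, 55^16≡96, 55^32≡1, 55^64≡1, 55^128≡1.
Since 237 = 1 + 4 + 8 + 32 + 64 + 128 in binary, 55^237 ≡ 55·33·22·1·1·1 ≡ 63 (mod 97).

63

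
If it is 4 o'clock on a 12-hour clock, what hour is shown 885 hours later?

885 mod 12 = 9 (since 73·12 = 876).
4 + 9 → 1 on a 12-hour dial.

1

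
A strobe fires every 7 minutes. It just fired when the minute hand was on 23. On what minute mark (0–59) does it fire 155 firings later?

155·7 = 1085.
Dividing 1085 by 60 gives quotient 18 and remainder 5.
(23 + 5) mod 60 = 28.

28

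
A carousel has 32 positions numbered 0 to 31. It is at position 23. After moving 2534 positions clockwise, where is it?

29

2534 − 79·32 = 6, so 2534 ≡ 6 (mod 32).
(23 + 6) mod 32 = 29.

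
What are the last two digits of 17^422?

89

By repeated squaring mod 100: 17^1≡17, 17^2≡89, 17^4≡21, 17^8≡41, 17^16≡81, 17^32≡61, 17^64≡21, 17^128≡41, 17^256≡81.
422 = 2 + 4 + 32 + 128 + 256, so 17^422 ≡ 89·21·61·41·81 ≡ 89 (mod 100).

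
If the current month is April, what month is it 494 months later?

June

494 mod 12 = 2 (since 41·12 = 492).
April + 2 months → June.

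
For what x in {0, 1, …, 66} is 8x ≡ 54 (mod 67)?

8⁻¹ ≡ 42 (mod 67) because 8·42 = 336 = 5·67 + 1.
Multiplying both sides by 42: x ≡ 42·54 = 2268 ≡ 57 (mod 67).
Check: 8·57 = 456 = 6·67 + 54.

57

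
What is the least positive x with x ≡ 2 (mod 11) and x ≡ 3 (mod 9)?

57

x ≡ 3 (mod 9) gives x ∈ {3, 12, 21, 30, 39, 48, 57}.
The first of these with x mod 11 = 2 is 57.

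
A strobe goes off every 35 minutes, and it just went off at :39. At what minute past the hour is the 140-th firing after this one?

19

140·35 = 4900.
4900 mod 60 = 40 (since 81·60 = 4860).
(39 + 40) mod 60 = 19.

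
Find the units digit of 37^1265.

7

Powers of 7 mod 10 repeat with period 4: 7, 9, 3, 1.
1265 leaves remainder 1 on division by 4, so 37^1265 ends in 7.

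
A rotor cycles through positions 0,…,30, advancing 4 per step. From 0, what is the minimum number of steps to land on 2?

The inverse of 4 mod 31 is 8 (since 4·8 = 32 ≡ 1).
So x ≡ 8·2 = 16 ≡ 16 (mod 31).
Check: 4·16 = 64 = 2·31 + 2.

16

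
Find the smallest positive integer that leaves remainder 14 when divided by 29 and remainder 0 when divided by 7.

Since 7·25 ≡ 1 (mod 29), take x = 0 + 7·((14−0)·25 mod 29) = 0 + 7·2 = 14.
Check: 14 mod 29 = 14, 14 mod 7 = 0.

14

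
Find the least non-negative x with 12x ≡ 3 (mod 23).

12⁻¹ ≡ 2 (mod 23) because 12·2 = 24 = 1·23 + 1.
Multiplying both sides by 2: x ≡ 2·3 = 6 ≡ 6 (mod 23).
Check: 12·6 = 72 = 3·23 + 3.

6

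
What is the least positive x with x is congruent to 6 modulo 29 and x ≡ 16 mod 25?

441

x ≡ 16 (mod 25) gives x ∈ {16, 41, 66, 91, 116, 141, 166, 191, …}.
The first of these with x mod 29 = 6 is 441.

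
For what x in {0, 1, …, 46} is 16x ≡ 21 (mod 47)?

16

16⁻¹ ≡ 3 (mod 47) because 16·3 = 48 = 1·47 + 1.
So x ≡ 3·21 = 63 ≡ 16 (mod 47).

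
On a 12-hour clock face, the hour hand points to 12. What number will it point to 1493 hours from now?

5

1493 mod 12 = 5 (since 124·12 = 1488).
12 + 5 → 5 on a 12-hour dial.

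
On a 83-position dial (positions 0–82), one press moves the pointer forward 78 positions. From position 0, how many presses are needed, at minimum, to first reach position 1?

83 = 1·78 + 5
78 = 15·5 + 3
5 = 1·3 + 2
3 = 1·2 + 1
2 = 2·1 + 0
Back-substituting gives 78·33 ≡ 1 (mod 83).

33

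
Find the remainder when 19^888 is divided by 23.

9

Successive squares of 19 mod 23: 19^1≡19, 19^2≡16, 19^4≡3, 19^8≡9, 19^16≡12, 19^32≡6, 19^64≡13, 19^128≡8, 19^256≡18, 19^512≡2.
Since 888 = 8 + 16 + 32 + 64 + 256 + 512 in binary, 19^888 ≡ 9·12·6·13·18·2 ≡ 9 (mod 23).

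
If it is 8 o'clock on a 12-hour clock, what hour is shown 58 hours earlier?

10

Dividing 58 by 12 gives quotient 4 and remainder 10.
8 − 10 → 10 on a 12-hour dial.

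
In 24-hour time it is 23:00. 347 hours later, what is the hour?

10

347 = 14·24 + 11, so 347 mod 24 = 11.
(23 + 11) mod 24 = 10.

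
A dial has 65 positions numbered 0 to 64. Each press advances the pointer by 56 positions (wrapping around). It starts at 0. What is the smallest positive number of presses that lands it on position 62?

22

The inverse of 56 mod 65 is 36 (since 56·36 = 2016 ≡ 1).
So x ≡ 36·62 = 2232 ≡ 22 (mod 65).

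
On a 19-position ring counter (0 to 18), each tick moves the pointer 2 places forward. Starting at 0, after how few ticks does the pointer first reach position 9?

14

2⁻¹ ≡ 10 (mod 19) because 2·10 = 20 = 1·19 + 1.
Multiplying both sides by 10: x ≡ 10·9 = 90 ≡ 14 (mod 19).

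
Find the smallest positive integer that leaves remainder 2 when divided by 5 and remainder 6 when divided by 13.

32

Since 13·2 ≡ 1 (mod 5), take x = 6 + 13·((2−6)·2 mod 5) = 6 + 13·2 = 32.
Check: 32 mod 5 = 2, 32 mod 13 = 6.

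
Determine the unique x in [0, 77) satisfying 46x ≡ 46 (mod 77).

46⁻¹ ≡ 72 (mod 77) because 46·72 = 3312 = 43·77 + 1.
So x ≡ 72·46 = 3312 ≡ 1 (mod 77).
Check: 46·1 = 46 = 0·77 + 46.

1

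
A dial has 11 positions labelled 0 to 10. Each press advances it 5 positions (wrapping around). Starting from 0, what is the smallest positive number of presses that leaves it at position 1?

5·9 = 45 = 4·11 + 1, so 5⁻¹ ≡ 9 (mod 11).

9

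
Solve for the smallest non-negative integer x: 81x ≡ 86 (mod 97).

31

The inverse of 81 mod 97 is 6 (since 81·6 = 486 ≡ 1).
So x ≡ 6·86 = 516 ≡ 31 (mod 97).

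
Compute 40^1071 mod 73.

Square-and-reduce mod 73: 40^1≡40, 40^2≡67, 40^4≡36, 40^8≡55, 40^16≡32, 40^32≡2, 40^64≡4, 40^128≡16, 40^256≡37, 40^512≡55, 40^1024≡32.
1071 = 1 + 2 + 4 + 8 + 32 + 1024, so 40^1071 ≡ 40·67·36·55·2·32 ≡ 22 (mod 73).

22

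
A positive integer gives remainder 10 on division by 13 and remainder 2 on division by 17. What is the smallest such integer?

36

Since 17·10 ≡ 1 (mod 13), take x = 2 + 17·((10−2)·10 mod 13) = 2 + 17·2 = 36.
Check: 36 mod 13 = 10, 36 mod 17 = 2.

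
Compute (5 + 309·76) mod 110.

309·76 = 23484.
23484 = 213·110 + 54, so 23484 mod 110 = 54.
(5 + 54) mod 110 = 59.

59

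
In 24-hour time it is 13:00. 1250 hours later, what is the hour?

1250 = 52·24 + 2, so 1250 mod 24 = 2.
(13 + 2) mod 24 = 15.

15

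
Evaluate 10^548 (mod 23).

By repeated squaring mod 23: 10^1≡10, 10^2≡8, 10^4≡18, 10^8≡2, 10^16≡4, 10^32≡16, 10^64≡3, 10^128≡9, 10^256≡12, 10^512≡6.
Since 548 = 4 + 32 + 512 in binary, 10^548 ≡ 18·16·6 ≡ 3 (mod 23).

3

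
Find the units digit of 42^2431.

Last digits of 2^n: 2, 4, 8, 6 (period 4).
2431 mod 4 = 3, so the last digit matches 2^3 = 8.

8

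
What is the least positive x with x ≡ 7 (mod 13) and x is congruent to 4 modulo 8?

20

x ≡ 4 (mod 8) gives x ∈ {4, 12, 20}.
The first of these with x mod 13 = 7 is 20.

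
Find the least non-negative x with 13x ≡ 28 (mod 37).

The inverse of 13 mod 37 is 20 (since 13·20 = 260 ≡ 1).
Multiplying both sides by 20: x ≡ 20·28 = 560 ≡ 5 (mod 37).

5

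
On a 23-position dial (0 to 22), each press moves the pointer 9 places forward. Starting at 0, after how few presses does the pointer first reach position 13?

The inverse of 9 mod 23 is 18 (since 9·18 = 162 ≡ 1).
Multiplying both sides by 18: x ≡ 18·13 = 234 ≡ 4 (mod 23).
Check: 9·4 = 36 = 1·23 + 13.

4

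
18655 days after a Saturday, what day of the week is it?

Saturday

18655 = 2665·7 + 0, so 18655 mod 7 = 0.
Saturday + 0 days → Saturday.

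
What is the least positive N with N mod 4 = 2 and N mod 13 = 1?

x ≡ 2 (mod 4) gives x ∈ {2, 6, 10, 14}.
The first of these with x mod 13 = 1 is 14.

14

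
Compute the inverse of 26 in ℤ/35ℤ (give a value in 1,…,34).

31

26·31 = 806 = 23·35 + 1, so 26⁻¹ ≡ 31 (mod 35).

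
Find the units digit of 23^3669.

3

Last digits of 3^n: 3, 9, 7, 1 (period 4).
3669 mod 4 = 1, so the last digit matches 3^1 = 3.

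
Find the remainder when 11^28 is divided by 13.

By repeated squaring mod 13: 11^1≡11, 11^2≡4, 11^4≡3, 11^8≡9, 11^16≡3.
28 = 4 + 8 + 16, so 11^28 ≡ 3·9·3 ≡ 3 (mod 13).

3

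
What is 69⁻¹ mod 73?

18

69·18 = 1242 = 17·73 + 1, so 69⁻¹ ≡ 18 (mod 73).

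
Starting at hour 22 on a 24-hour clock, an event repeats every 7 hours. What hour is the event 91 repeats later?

11

91·7 = 637.
637 mod 24 = 13 (since 26·24 = 624).
(22 + 13) mod 24 = 11.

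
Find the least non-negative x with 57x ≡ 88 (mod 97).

56

The inverse of 57 mod 97 is 80 (since 57·80 = 4560 ≡ 1).
Multiplying both sides by 80: x ≡ 80·88 = 7040 ≡ 56 (mod 97).
Check: 57·56 = 3192 = 32·97 + 88.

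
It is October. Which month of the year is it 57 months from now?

July

57 − 4·12 = 9, so 57 ≡ 9 (mod 12).
October + 9 months → July.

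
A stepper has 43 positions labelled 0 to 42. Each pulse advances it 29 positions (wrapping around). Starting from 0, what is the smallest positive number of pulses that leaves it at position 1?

29·3 = 87 = 2·43 + 1, so 29⁻¹ ≡ 3 (mod 43).

3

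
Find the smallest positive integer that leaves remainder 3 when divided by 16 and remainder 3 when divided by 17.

x ≡ 3 (mod 16) gives x ∈ {3}.
The first of these with x mod 17 = 3 is 3.

3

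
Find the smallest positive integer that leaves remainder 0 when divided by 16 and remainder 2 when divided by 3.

x ≡ 2 (mod 3) gives x ∈ {2, 5, 8, 11, 14, 17, 20, 23, …}.
The first of these with x mod 16 = 0 is 32.

32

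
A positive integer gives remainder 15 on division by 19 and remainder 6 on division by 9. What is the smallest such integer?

15

Since 9·17 ≡ 1 (mod 19), take x = 6 + 9·((15−6)·17 mod 19) = 6 + 9·1 = 15.
Check: 15 mod 19 = 15, 15 mod 9 = 6.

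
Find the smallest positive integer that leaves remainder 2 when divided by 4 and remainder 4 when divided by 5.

14

x ≡ 2 (mod 4) gives x ∈ {2, 6, 10, 14}.
The first of these with x mod 5 = 4 is 14.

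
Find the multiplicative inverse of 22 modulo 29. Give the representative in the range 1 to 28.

22·4 = 88 = 3·29 + 1, so 22⁻¹ ≡ 4 (mod 29).

4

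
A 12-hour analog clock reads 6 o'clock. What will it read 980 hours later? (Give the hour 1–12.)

2

980 = 81·12 + 8, so 980 mod 12 = 8.
6 + 8 → 2 on a 12-hour dial.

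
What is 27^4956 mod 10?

1

The units digit of 27^n cycles with period 4: 7, 9, 3, 1, …
4956 mod 4 = 0, so the last digit matches 7^4 = 1.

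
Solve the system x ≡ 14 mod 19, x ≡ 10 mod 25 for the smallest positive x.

x ≡ 14 (mod 19) gives x ∈ {14, 33, 52, 71, 90, 109, 128, 147, …}.
The first of these with x mod 25 = 10 is 185.

185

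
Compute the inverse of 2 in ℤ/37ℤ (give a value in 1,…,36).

19

37 = 18·2 + 1
2 = 2·1 + 0
Back-substituting gives 2·19 ≡ 1 (mod 37).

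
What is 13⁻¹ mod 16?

5

13·5 = 65 = 4·16 + 1, so 13⁻¹ ≡ 5 (mod 16).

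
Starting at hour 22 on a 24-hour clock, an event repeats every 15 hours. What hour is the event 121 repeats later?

121·15 = 1815.
1815 = 75·24 + 15, so 1815 mod 24 = 15.
(22 + 15) mod 24 = 13.

13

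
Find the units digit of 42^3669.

2

Last digits of 2^n: 2, 4, 8, 6 (period 4).
3669 leaves remainder 1 on division by 4, so 42^3669 ends in 2.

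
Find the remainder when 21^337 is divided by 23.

10

By repeated squaring mod 23: 21^1≡21, 21^2≡4, 21^4≡16, 21^8≡3, 21^16≡9, 21^32≡12, 21^64≡6, 21^128≡13, 21^256≡8.
Since 337 = 1 + 16 + 64 + 256 in binary, 21^337 ≡ 21·9·6·8 ≡ 10 (mod 23).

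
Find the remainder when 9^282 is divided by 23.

4

By repeated squaring mod 23: 9^1≡9, 9^2≡12, 9^4≡6, 9^8≡13, 9^16≡8, 9^32≡18, 9^64≡2, 9^128≡4, 9^256≡16.
Since 282 = 2 + 8 + 16 + 256 in binary, 9^282 ≡ 12·13·8·16 ≡ 4 (mod 23).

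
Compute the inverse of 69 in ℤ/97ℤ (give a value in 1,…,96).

45

69·45 = 3105 = 32·97 + 1, so 69⁻¹ ≡ 45 (mod 97).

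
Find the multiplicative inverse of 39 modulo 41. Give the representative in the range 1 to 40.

39·20 = 780 = 19·41 + 1, so 39⁻¹ ≡ 20 (mod 41).

20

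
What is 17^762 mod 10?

9

Powers of 7 mod 10 repeat with period 4: 7, 9, 3, 1.
762 leaves remainder 2 on division by 4, so 17^762 ends in 9.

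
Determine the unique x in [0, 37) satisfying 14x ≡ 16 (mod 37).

The inverse of 14 mod 37 is 8 (since 14·8 = 112 ≡ 1).
Multiplying both sides by 8: x ≡ 8·16 = 128 ≡ 17 (mod 37).

17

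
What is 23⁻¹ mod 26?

26 = 1·23 + 3
23 = 7·3 + 2
3 = 1·2 + 1
2 = 2·1 + 0
Back-substituting gives 23·17 ≡ 1 (mod 26).

17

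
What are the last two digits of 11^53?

Square-and-reduce mod 100: 11^1≡11, 11^2≡21, 11^4≡41, 11^8≡81, 11^16≡61, 11^32≡21.
53 = 1 + 4 + 16 + 32, so 11^53 ≡ 11·41·61·21 ≡ 31 (mod 100).

31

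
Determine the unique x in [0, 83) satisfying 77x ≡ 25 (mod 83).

65

77⁻¹ ≡ 69 (mod 83) because 77·69 = 5313 = 64·83 + 1.
Multiplying both sides by 69: x ≡ 69·25 = 1725 ≡ 65 (mod 83).
Check: 77·65 = 5005 = 60·83 + 25.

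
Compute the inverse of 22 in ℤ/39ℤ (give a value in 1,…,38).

16

22·16 = 352 = 9·39 + 1, so 22⁻¹ ≡ 16 (mod 39).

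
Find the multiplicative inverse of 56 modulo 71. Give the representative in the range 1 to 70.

56·52 = 2912 = 41·71 + 1, so 56⁻¹ ≡ 52 (mod 71).

52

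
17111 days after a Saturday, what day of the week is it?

Tuesday

17111 = 2444·7 + 3, so 17111 mod 7 = 3.
Saturday + 3 days → Tuesday.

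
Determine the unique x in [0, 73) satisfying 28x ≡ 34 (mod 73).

69

28⁻¹ ≡ 60 (mod 73) because 28·60 = 1680 = 23·73 + 1.
So x ≡ 60·34 = 2040 ≡ 69 (mod 73).
Check: 28·69 = 1932 = 26·73 + 34.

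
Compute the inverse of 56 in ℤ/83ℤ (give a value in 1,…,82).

56·43 = 2408 = 29·83 + 1, so 56⁻¹ ≡ 43 (mod 83).

43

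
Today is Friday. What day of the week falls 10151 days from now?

Saturday

Dividing 10151 by 7 gives quotient 1450 and remainder 1.
Friday + 1 day → Saturday.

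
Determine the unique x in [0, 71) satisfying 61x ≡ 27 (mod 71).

47

The inverse of 61 mod 71 is 7 (since 61·7 = 427 ≡ 1).
So x ≡ 7·27 = 189 ≡ 47 (mod 71).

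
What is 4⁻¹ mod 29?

22

29 = 7·4 + 1
4 = 4·1 + 0
Back-substituting gives 4·22 ≡ 1 (mod 29).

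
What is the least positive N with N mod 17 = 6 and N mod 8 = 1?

57

x ≡ 1 (mod 8) gives x ∈ {1, 9, 17, 25, 33, 41, 49, 57}.
The first of these with x mod 17 = 6 is 57.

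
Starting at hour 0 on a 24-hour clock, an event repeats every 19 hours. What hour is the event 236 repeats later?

20

236·19 = 4484.
4484 mod 24 = 20 (since 186·24 = 4464).
(0 + 20) mod 24 = 20.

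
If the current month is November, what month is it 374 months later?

January

374 mod 12 = 2 (since 31·12 = 372).
November + 2 months → January.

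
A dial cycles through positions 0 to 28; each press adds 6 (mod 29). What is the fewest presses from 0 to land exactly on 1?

5

6·5 = 30 = 1·29 + 1, so 6⁻¹ ≡ 5 (mod 29).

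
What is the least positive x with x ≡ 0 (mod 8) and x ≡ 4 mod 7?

32

Since 7·7 ≡ 1 (mod 8), take x = 4 + 7·((0−4)·7 mod 8) = 4 + 7·4 = 32.
Check: 32 mod 8 = 0, 32 mod 7 = 4.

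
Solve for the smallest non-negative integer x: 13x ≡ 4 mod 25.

8

The inverse of 13 mod 25 is 2 (since 13·2 = 26 ≡ 1).
Multiplying both sides by 2: x ≡ 2·4 = 8 ≡ 8 (mod 25).
Check: 13·8 = 104 = 4·25 + 4.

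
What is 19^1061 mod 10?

9

The units digit of 19^n cycles with period 2: 9, 1, …
1061 mod 2 = 1, so the last digit matches 9^1 = 9.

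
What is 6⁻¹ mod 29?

6·5 = 30 = 1·29 + 1, so 6⁻¹ ≡ 5 (mod 29).

5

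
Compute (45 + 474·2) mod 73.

44

474·2 = 948.
948 − 12·73 = 72, so 948 ≡ 72 (mod 73).
(45 + 72) mod 73 = 44.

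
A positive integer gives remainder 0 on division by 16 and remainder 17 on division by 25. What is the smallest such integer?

192

Since 25·9 ≡ 1 (mod 16), take x = 17 + 25·((0−17)·9 mod 16) = 17 + 25·7 = 192.
Check: 192 mod 16 = 0, 192 mod 25 = 17.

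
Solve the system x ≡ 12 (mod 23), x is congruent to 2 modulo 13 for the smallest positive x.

x ≡ 2 (mod 13) gives x ∈ {2, 15, 28, 41, 54, 67, 80, 93, …}.
The first of these with x mod 23 = 12 is 288.

288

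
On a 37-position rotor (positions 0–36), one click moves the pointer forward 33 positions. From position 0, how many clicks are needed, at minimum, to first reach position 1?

9

33·9 = 297 = 8·37 + 1, so 33⁻¹ ≡ 9 (mod 37).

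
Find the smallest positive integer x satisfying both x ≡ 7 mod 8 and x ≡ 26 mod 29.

55

x ≡ 7 (mod 8) gives x ∈ {7, 15, 23, 31, 39, 47, 55}.
The first of these with x mod 29 = 26 is 55.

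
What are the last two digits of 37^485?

Successive squares of 37 mod 100: 37^1≡37, 37^2≡69, 37^4≡61, 37^8≡21, 37^16≡41, 37^32≡81, 37^64≡61, 37^128≡21, 37^256≡41.
Since 485 = 1 + 4 + 32 + 64 + 128 + 256 in binary, 37^485 ≡ 37·61·81·61·21·41 ≡ 57 (mod 100).

57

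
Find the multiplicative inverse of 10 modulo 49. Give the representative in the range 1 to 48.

10·5 = 50 = 1·49 + 1, so 10⁻¹ ≡ 5 (mod 49).

5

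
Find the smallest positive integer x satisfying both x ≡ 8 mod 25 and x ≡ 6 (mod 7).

x ≡ 6 (mod 7) gives x ∈ {6, 13, 20, 27, 34, 41, 48, 55, …}.
The first of these with x mod 25 = 8 is 83.

83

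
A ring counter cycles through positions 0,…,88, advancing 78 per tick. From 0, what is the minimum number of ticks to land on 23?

The inverse of 78 mod 89 is 8 (since 78·8 = 624 ≡ 1).
Multiplying both sides by 8: x ≡ 8·23 = 184 ≡ 6 (mod 89).
Check: 78·6 = 468 = 5·89 + 23.

6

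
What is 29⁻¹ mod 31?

15

31 = 1·29 + 2
29 = 14·2 + 1
2 = 2·1 + 0
Back-substituting gives 29·15 ≡ 1 (mod 31).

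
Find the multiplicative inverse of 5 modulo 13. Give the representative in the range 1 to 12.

13 = 2·5 + 3
5 = 1·3 + 2
3 = 1·2 + 1
2 = 2·1 + 0
Back-substituting gives 5·8 ≡ 1 (mod 13).

8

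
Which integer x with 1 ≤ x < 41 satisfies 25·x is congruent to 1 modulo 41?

41 = 1·25 + 16
25 = 1·16 + 9
16 = 1·9 + 7
9 = 1·7 + 2
7 = 3·2 + 1
2 = 2·1 + 0
Back-substituting gives 25·23 ≡ 1 (mod 41).

23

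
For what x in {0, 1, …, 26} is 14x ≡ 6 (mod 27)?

12

14⁻¹ ≡ 2 (mod 27) because 14·2 = 28 = 1·27 + 1.
So x ≡ 2·6 = 12 ≡ 12 (mod 27).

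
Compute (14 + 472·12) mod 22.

2

472·12 = 5664.
5664 − 257·22 = 10, so 5664 ≡ 10 (mod 22).
(14 + 10) mod 22 = 2.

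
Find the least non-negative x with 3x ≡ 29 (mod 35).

3⁻¹ ≡ 12 (mod 35) because 3·12 = 36 = 1·35 + 1.
Multiplying both sides by 12: x ≡ 12·29 = 348 ≡ 33 (mod 35).

33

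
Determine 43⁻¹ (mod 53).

37

43·37 = 1591 = 30·53 + 1, so 43⁻¹ ≡ 37 (mod 53).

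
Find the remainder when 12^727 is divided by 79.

Successive squares of 12 mod 79: 12^1≡12, 12^2≡65, 12^4≡38, 12^8≡22, 12^16≡10, 12^32≡21, 12^64≡46, 12^128≡62, 12^256≡52, 12^512≡18.
Since 727 = 1 + 2 + 4 + 16 + 64 + 128 + 512 in binary, 12^727 ≡ 12·65·38·10·46·62·18 ≡ 33 (mod 79).

33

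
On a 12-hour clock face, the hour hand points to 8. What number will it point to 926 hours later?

10

Dividing 926 by 12 gives quotient 77 and remainder 2.
8 + 2 → 10 on a 12-hour dial.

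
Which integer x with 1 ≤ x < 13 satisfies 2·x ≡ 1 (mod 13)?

13 = 6·2 + 1
2 = 2·1 + 0
Back-substituting gives 2·7 ≡ 1 (mod 13).

7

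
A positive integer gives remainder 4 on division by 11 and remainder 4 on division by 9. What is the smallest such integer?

4

Since 9·5 ≡ 1 (mod 11), take x = 4 + 9·((4−4)·5 mod 11) = 4 + 9·0 = 4.
Check: 4 mod 11 = 4, 4 mod 9 = 4.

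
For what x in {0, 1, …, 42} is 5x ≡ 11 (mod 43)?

28

The inverse of 5 mod 43 is 26 (since 5·26 = 130 ≡ 1).
Multiplying both sides by 26: x ≡ 26·11 = 286 ≡ 28 (mod 43).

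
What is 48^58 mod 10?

The units digit of 48^n cycles with period 4: 8, 4, 2, 6, …
58 leaves remainder 2 on division by 4, so 48^58 ends in 4.

4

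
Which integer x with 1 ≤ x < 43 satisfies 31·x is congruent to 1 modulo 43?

31·25 = 775 = 18·43 + 1, so 31⁻¹ ≡ 25 (mod 43).

25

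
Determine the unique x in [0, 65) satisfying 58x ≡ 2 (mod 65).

58⁻¹ ≡ 37 (mod 65) because 58·37 = 2146 = 33·65 + 1.
Multiplying both sides by 37: x ≡ 37·2 = 74 ≡ 9 (mod 65).
Check: 58·9 = 522 = 8·65 + 2.

9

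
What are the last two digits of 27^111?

23

Square-and-reduce mod 100: 27^1≡27, 27^2≡29, 27^4≡41, 27^8≡81, 27^16≡61, 27^32≡21, 27^64≡41.
Since 111 = 1 + 2 + 4 + 8 + 32 + 64 in binary, 27^111 ≡ 27·29·41·81·21·41 ≡ 23 (mod 100).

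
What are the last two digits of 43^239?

Successive squares of 43 mod 100: 43^1≡43, 43^2≡49, 43^4≡1, 43^8≡1, 43^16≡1, 43^32≡1, 43^64≡1, 43^128≡1.
Since 239 = 1 + 2 + 4 + 8 + 32 + 64 + 128 in binary, 43^239 ≡ 43·49·1·1·1·1·1 ≡ 7 (mod 100).

07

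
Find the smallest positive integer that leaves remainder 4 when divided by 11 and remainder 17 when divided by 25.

92

x ≡ 4 (mod 11) gives x ∈ {4, 15, 26, 37, 48, 59, 70, 81, …}.
The first of these with x mod 25 = 17 is 92.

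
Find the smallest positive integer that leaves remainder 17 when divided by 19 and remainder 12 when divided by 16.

188

x ≡ 12 (mod 16) gives x ∈ {12, 28, 44, 60, 76, 92, 108, 124, …}.
The first of these with x mod 19 = 17 is 188.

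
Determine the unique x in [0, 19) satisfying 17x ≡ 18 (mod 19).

The inverse of 17 mod 19 is 9 (since 17·9 = 153 ≡ 1).
So x ≡ 9·18 = 162 ≡ 10 (mod 19).

10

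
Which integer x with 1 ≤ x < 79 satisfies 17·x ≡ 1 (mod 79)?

17·14 = 238 = 3·79 + 1, so 17⁻¹ ≡ 14 (mod 79).

14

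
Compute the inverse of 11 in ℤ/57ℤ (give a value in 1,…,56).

57 = 5·11 + 2
11 = 5·2 + 1
2 = 2·1 + 0
Back-substituting gives 11·26 ≡ 1 (mod 57).

26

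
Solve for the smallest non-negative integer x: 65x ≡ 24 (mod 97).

65⁻¹ ≡ 3 (mod 97) because 65·3 = 195 = 2·97 + 1.
So x ≡ 3·24 = 72 ≡ 72 (mod 97).

72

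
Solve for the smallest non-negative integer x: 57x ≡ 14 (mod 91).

57⁻¹ ≡ 8 (mod 91) because 57·8 = 456 = 5·91 + 1.
Multiplying both sides by 8: x ≡ 8·14 = 112 ≡ 21 (mod 91).
Check: 57·21 = 1197 = 13·91 + 14.

21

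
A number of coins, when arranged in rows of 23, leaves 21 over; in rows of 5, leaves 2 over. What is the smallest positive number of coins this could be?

67

x ≡ 2 (mod 5) gives x ∈ {2, 7, 12, 17, 22, 27, 32, 37, …}.
The first of these with x mod 23 = 21 is 67.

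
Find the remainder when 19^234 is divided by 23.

18

Square-and-reduce mod 23: 19^1≡19, 19^2≡16, 19^4≡3, 19^8≡9, 19^16≡12, 19^32≡6, 19^64≡13, 19^128≡8.
234 = 2 + 8 + 32 + 64 + 128, so 19^234 ≡ 16·9·6·13·8 ≡ 18 (mod 23).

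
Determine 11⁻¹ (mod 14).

14 = 1·11 + 3
11 = 3·3 + 2
3 = 1·2 + 1
2 = 2·1 + 0
Back-substituting gives 11·9 ≡ 1 (mod 14).

9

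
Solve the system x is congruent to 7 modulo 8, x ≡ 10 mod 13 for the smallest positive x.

x ≡ 7 (mod 8) gives x ∈ {7, 15, 23}.
The first of these with x mod 13 = 10 is 23.

23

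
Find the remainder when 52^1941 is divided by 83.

Successive squares of 52 mod 83: 52^1≡52, 52^2≡48, 52^4≡63, 52^8≡68, 52^16≡59, 52^32≡78, 52^64≡25, 52^128≡44, 52^256≡27, 52^512≡65, 52^1024≡75.
Since 1941 = 1 + 4 + 16 + 128 + 256 + 512 + 1024 in binary, 52^1941 ≡ 52·63·59·44·27·65·75 ≡ 42 (mod 83).

42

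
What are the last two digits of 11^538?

81

By repeated squaring mod 100: 11^1≡11, 11^2≡21, 11^4≡41, 11^8≡81, 11^16≡61, 11^32≡21, 11^64≡41, 11^128≡81, 11^256≡61, 11^512≡21.
Since 538 = 2 + 8 + 16 + 512 in binary, 11^538 ≡ 21·81·61·21 ≡ 81 (mod 100).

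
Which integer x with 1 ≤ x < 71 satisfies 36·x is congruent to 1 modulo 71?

2

36·2 = 72 = 1·71 + 1, so 36⁻¹ ≡ 2 (mod 71).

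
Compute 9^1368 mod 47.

Square-and-reduce mod 47: 9^1≡9, 9^2≡34, 9^4≡28, 9^8≡32, 9^16≡37, 9^32≡6, 9^64≡36, 9^128≡27, 9^256≡24, 9^512≡12, 9^1024≡3.
Since 1368 = 8 + 16 + 64 + 256 + 1024 in binary, 9^1368 ≡ 32·37·36·24·3 ≡ 16 (mod 47).

16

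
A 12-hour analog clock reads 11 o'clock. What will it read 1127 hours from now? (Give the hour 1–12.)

Dividing 1127 by 12 gives quotient 93 and remainder 11.
11 + 11 → 10 on a 12-hour dial.

10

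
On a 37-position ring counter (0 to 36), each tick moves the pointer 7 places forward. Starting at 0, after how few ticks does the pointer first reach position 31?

7⁻¹ ≡ 16 (mod 37) because 7·16 = 112 = 3·37 + 1.
So x ≡ 16·31 = 496 ≡ 15 (mod 37).

15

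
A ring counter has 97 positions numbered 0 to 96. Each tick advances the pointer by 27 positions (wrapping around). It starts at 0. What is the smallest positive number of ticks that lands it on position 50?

27

The inverse of 27 mod 97 is 18 (since 27·18 = 486 ≡ 1).
So x ≡ 18·50 = 900 ≡ 27 (mod 97).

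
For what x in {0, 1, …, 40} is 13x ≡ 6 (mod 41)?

The inverse of 13 mod 41 is 19 (since 13·19 = 247 ≡ 1).
Multiplying both sides by 19: x ≡ 19·6 = 114 ≡ 32 (mod 41).

32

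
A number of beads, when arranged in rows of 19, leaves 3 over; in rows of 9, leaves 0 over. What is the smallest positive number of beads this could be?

117

Since 9·17 ≡ 1 (mod 19), take x = 0 + 9·((3−0)·17 mod 19) = 0 + 9·13 = 117.
Check: 117 mod 19 = 3, 117 mod 9 = 0.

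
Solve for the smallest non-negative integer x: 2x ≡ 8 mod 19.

2⁻¹ ≡ 10 (mod 19) because 2·10 = 20 = 1·19 + 1.
Multiplying both sides by 10: x ≡ 10·8 = 80 ≡ 4 (mod 19).

4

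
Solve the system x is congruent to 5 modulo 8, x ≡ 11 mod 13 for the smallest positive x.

37

x ≡ 5 (mod 8) gives x ∈ {5, 13, 21, 29, 37}.
The first of these with x mod 13 = 11 is 37.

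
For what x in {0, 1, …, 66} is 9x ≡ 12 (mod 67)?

46

9⁻¹ ≡ 15 (mod 67) because 9·15 = 135 = 2·67 + 1.
So x ≡ 15·12 = 180 ≡ 46 (mod 67).
Check: 9·46 = 414 = 6·67 + 12.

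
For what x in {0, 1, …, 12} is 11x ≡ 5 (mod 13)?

11⁻¹ ≡ 6 (mod 13) because 11·6 = 66 = 5·13 + 1.
Multiplying both sides by 6: x ≡ 6·5 = 30 ≡ 4 (mod 13).
Check: 11·4 = 44 = 3·13 + 5.

4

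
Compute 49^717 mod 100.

49

Square-and-reduce mod 100: 49^1≡49, 49^2≡1, 49^4≡1, 49^8≡1, 49^16≡1, 49^32≡1, 49^64≡1, 49^128≡1, 49^256≡1, 49^512≡1.
Since 717 = 1 + 4 + 8 + 64 + 128 + 512 in binary, 49^717 ≡ 49·1·1·1·1·1 ≡ 49 (mod 100).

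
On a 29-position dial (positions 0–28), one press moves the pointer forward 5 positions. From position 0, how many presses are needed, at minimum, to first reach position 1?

5·6 = 30 = 1·29 + 1, so 5⁻¹ ≡ 6 (mod 29).

6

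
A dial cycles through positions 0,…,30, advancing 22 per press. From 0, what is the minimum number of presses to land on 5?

27

The inverse of 22 mod 31 is 24 (since 22·24 = 528 ≡ 1).
So x ≡ 24·5 = 120 ≡ 27 (mod 31).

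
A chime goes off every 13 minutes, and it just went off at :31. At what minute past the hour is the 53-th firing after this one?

0

53·13 = 689.
Dividing 689 by 60 gives quotient 11 and remainder 29.
(31 + 29) mod 60 = 0.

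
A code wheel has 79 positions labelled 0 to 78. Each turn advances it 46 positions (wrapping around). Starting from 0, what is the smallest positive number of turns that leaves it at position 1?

79 = 1·46 + 33
46 = 1·33 + 13
33 = 2·13 + 7
13 = 1·7 + 6
7 = 1·6 + 1
6 = 6·1 + 0
Back-substituting gives 46·67 ≡ 1 (mod 79).

67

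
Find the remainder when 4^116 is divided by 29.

24

By repeated squaring mod 29: 4^1≡4, 4^2≡16, 4^4≡24, 4^8≡25, 4^16≡16, 4^32≡24, 4^64≡25.
116 = 4 + 16 + 32 + 64, so 4^116 ≡ 24·16·24·25 ≡ 24 (mod 29).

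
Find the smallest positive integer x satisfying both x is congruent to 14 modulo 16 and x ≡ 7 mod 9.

142

Since 9·9 ≡ 1 (mod 16), take x = 7 + 9·((14−7)·9 mod 16) = 7 + 9·15 = 142.
Check: 142 mod 16 = 14, 142 mod 9 = 7.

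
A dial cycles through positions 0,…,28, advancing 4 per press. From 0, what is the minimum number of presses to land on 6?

4⁻¹ ≡ 22 (mod 29) because 4·22 = 88 = 3·29 + 1.
Multiplying both sides by 22: x ≡ 22·6 = 132 ≡ 16 (mod 29).

16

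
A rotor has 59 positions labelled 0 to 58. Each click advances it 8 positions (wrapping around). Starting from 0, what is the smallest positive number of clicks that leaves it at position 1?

37

8·37 = 296 = 5·59 + 1, so 8⁻¹ ≡ 37 (mod 59).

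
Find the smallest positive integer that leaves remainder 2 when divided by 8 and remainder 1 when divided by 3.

10

Since 3·3 ≡ 1 (mod 8), take x = 1 + 3·((2−1)·3 mod 8) = 1 + 3·3 = 10.
Check: 10 mod 8 = 2, 10 mod 3 = 1.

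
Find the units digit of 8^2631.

2

Powers of 8 mod 10 repeat with period 4: 8, 4, 2, 6.
2631 leaves remainder 3 on division by 4, so 8^2631 ends in 2.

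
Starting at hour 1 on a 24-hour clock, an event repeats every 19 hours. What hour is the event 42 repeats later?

42·19 = 798.
798 − 33·24 = 6, so 798 ≡ 6 (mod 24).
(1 + 6) mod 24 = 7.

7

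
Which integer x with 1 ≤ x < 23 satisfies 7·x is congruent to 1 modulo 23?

10

7·10 = 70 = 3·23 + 1, so 7⁻¹ ≡ 10 (mod 23).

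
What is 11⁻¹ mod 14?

11·9 = 99 = 7·14 + 1, so 11⁻¹ ≡ 9 (mod 14).

9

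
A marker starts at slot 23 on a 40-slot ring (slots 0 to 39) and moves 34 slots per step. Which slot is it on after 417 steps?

1

417·34 = 14178.
14178 mod 40 = 18 (since 354·40 = 14160).
(23 + 18) mod 40 = 1.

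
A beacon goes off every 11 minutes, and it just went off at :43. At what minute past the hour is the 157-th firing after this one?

157·11 = 1727.
Dividing 1727 by 60 gives quotient 28 and remainder 47.
(43 + 47) mod 60 = 30.

30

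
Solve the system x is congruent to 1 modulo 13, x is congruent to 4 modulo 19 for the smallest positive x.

118

x ≡ 1 (mod 13) gives x ∈ {1, 14, 27, 40, 53, 66, 79, 92, …}.
The first of these with x mod 19 = 4 is 118.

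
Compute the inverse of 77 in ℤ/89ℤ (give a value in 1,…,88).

89 = 1·77 + 12
77 = 6·12 + 5
12 = 2·5 + 2
5 = 2·2 + 1
2 = 2·1 + 0
Back-substituting gives 77·37 ≡ 1 (mod 89).

37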